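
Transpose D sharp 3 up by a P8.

D sharp 4

An octave keeps the letter name D, an octave up from D.
A perfect octave spans 12 semitones, so from D#3 the target pitch is D#4.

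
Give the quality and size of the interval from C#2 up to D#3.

major ninth

C to D spans two letter names (C-D), plus an octave — that makes it a ninth of some quality.
C#2 to D#3 is 14 semitones, matching the major ninth exactly, so the quality is major.
(Equivalently, a compound major second: a major second plus an octave.)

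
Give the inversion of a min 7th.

Inverted interval numbers add to nine, so a seventh pairs with a second (7 + 2 = 9).
And minor becomes major under inversion, so we get a major second.

major second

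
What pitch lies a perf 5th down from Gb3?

Five letter names down from G: C.
A perfect fifth is 7 semitones; 7 semitones down from Gb3 gives Cb3.

Cb3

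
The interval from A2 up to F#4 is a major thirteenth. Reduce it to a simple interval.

Take out an octave (7 from the number): 13 − 7 = 6.
Quality carries through unchanged, so the simple form is a major sixth.

major 6th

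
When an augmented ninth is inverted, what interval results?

diminished 7th

First reduce the compound augmented ninth to its simple form, an augmented second.
The rule of nine gives the new number: 9 − 2 = 7, so a second becomes a seventh.
Quality inverts too: augmented becomes diminished. That makes the inversion a diminished seventh.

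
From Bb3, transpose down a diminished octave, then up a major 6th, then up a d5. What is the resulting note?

D4

Down a diminished octave from Bb3: B2 (11 semitones down).
A major sixth up from B2 is G#3.
Up a diminished fifth from G#3: D4 (6 semitones up).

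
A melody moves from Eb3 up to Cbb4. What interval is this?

E to C spans six letter names (E-F-G-A-B-C) — that makes it a sixth of some quality.
Eb3 to Cbb4 spans 7 semitones — two semitones narrower than the major sixth (9) — giving a diminished sixth.

diminished 6th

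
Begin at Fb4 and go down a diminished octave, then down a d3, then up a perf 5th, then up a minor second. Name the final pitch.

B3

Fb4 down a diminished octave → F3 (11 semitones).
F3 down a diminished third → D#3 (2 semitones).
A perfect fifth up from D#3 is A#3.
Up a minor second from A#3: B3 (1 semitone up).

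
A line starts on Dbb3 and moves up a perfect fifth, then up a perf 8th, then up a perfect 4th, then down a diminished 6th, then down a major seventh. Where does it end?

Gb3

Up a perfect fifth from Dbb3: Abb3 (7 semitones up).
Abb3 up a perfect octave → Abb4 (12 semitones).
Up a perfect fourth from Abb4: Dbb5 (5 semitones up).
A diminished sixth down from Dbb5 is F4.
A major seventh down from F4 is Gb3.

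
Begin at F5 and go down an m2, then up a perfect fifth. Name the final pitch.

B5

A minor second down from F5 is E5.
E5 up a perfect fifth → B5 (7 semitones).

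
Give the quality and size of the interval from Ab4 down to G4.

minor second

Descending from Ab4 to G4 is the same interval as ascending G4 to Ab4.
G to A spans two letter names (G-A) — that makes it a second of some quality.
A major second would be 2 semitones, but G4 to Ab4 is 1 — one semitone narrower, making it a minor second.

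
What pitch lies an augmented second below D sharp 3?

The second takes the letter from D down to C.
An augmented second is 3 semitones; 3 semitones down from D#3 gives C3.

C 3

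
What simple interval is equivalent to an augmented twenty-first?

Each octave removed subtracts seven from the number: 21 − 14 = 7.
Quality carries through unchanged, so the simple form is an augmented seventh.

augmented 7th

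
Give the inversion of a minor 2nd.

major 7th

Interval numbers invert to sum to nine: 2 + 7 = 9, so a second inverts to a seventh.
And minor becomes major under inversion, so we get a major seventh.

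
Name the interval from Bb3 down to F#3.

Descending from Bb3 to F#3 is the same interval as ascending F#3 to Bb3.
F to B spans four letter names (F-G-A-B), so the interval is some kind of fourth.
The perfect fourth is 5 semitones; here we have 4, one semitone narrower: diminished.

diminished fourth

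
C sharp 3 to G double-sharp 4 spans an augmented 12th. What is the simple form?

Subtracting seven from the interval number removes an octave: 12 − 7 = 5.
That makes an augmented twelfth a compound augmented fifth — an octave plus an augmented fifth.

augmented 5th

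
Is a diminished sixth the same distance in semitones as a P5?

Yes

A diminished sixth = 7 semitones = a perfect fifth; enharmonically equal.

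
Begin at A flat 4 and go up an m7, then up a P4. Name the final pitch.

Up a minor seventh from Ab4: Gb5 (10 semitones up).
Up a perfect fourth from Gb5: Cb6 (5 semitones up).

C flat 6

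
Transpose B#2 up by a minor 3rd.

D#3

The third takes the letter from B up to D.
A minor third spans 3 semitones, so from B#2 the target pitch is D#3.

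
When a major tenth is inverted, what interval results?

First reduce the compound major tenth to its simple form, a major third.
Inverted interval numbers add to nine, so a third pairs with a sixth (3 + 6 = 9).
And major becomes minor under inversion, so we get a minor sixth.

minor 6th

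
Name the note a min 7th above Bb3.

Ab4

The seventh takes the letter from B up to A.
Moving 10 semitones up from Bb3 (the size of a minor seventh) reaches Ab4.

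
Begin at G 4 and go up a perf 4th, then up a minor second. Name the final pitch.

D flat 5

G4 up a perfect fourth → C5 (5 semitones).
C5 up a minor second → Db5 (1 semitone).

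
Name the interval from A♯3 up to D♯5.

perfect eleventh

A to D spans four letter names (A-B-C-D), plus an octave — that makes it an eleventh of some quality.
The perfect eleventh spans 17 semitones, and A#3 to D#5 is exactly 17 semitones — so this is a perfect eleventh.
(Equivalently, a compound perfect fourth: a perfect fourth plus an octave.)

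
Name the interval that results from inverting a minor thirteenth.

First reduce the compound minor thirteenth to its simple form, a minor sixth.
Inverted interval numbers add to nine, so a sixth pairs with a third (6 + 3 = 9).
And minor becomes major under inversion, so we get a major third.

M3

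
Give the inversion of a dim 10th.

A6

First reduce the compound diminished tenth to its simple form, a diminished third.
Inverted interval numbers add to nine, so a third pairs with a sixth (3 + 6 = 9).
Quality inverts too: diminished becomes augmented. That makes the inversion an augmented sixth.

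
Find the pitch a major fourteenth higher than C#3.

Counting seven letter names plus an octave up from C lands on B.
Moving 23 semitones up from C#3 (the size of a major fourteenth) reaches B#4.

B#4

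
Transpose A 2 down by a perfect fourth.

E 2

Counting four letter names down from A lands on E.
Moving 5 semitones down from A2 (the size of a perfect fourth) reaches E2.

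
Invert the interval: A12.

diminished 4th

First reduce the compound augmented twelfth to its simple form, an augmented fifth.
Interval numbers invert to sum to nine: 5 + 4 = 9, so a fifth inverts to a fourth.
The quality also flips — augmented becomes diminished — giving a diminished fourth.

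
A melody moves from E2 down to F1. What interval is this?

Descending from E2 to F1 is the same interval as ascending F1 to E2.
F to E spans seven letter names (F-G-A-B-C-D-E), so the interval is some kind of seventh.
F1 to E2 is 11 semitones, matching the major seventh exactly, so the quality is major.

major 7th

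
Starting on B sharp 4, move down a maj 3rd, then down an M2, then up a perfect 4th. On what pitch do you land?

B#4 down a major third → G#4 (4 semitones).
A major second down from G#4 is F#4.
F#4 up a perfect fourth → B4 (5 semitones).

B 4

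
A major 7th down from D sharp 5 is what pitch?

Seven letter names down from D: E.
A major seventh is 11 semitones; 11 semitones down from D#5 gives E4.

E 4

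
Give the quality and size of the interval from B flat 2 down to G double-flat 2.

augmented third

Descending from Bb2 to Gbb2 is the same interval as ascending Gbb2 to Bb2.
G to B spans three letter names (G-A-B) — that makes it a third of some quality.
The major third is 4 semitones; here we have 5, one semitone wider: augmented.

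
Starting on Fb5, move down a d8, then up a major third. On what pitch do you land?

A4

Fb5 down a diminished octave → F4 (11 semitones).
A major third up from F4 is A4.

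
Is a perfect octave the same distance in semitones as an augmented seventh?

A perfect octave spans 12 semitones, and an augmented seventh also spans 12 semitones — they're enharmonic.

Yes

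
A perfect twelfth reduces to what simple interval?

Subtracting seven from the interval number removes an octave: 12 − 7 = 5.
So a perfect twelfth is an octave plus a perfect fifth. The quality is unchanged.

perfect 5th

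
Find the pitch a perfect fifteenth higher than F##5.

F##7

A fifteenth keeps the letter name F, two octaves up from F.
A perfect fifteenth is 24 semitones; 24 semitones up from F##5 gives F##7.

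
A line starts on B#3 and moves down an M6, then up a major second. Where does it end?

A major sixth down from B#3 is D#3.
A major second up from D#3 is E#3.

E#3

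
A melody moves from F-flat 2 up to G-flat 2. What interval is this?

F to G spans two letter names (F-G), so the interval is some kind of second.
Counting semitones, Fb2→Gb2 is 2, which is the major second.

major 2nd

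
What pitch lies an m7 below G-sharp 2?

A-sharp 1

Counting seven letter names down from G lands on A.
A minor seventh spans 10 semitones, so from G#2 the target pitch is A#1.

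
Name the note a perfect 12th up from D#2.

Five letters up from D (plus an octave) reaches A.
A perfect twelfth is 19 semitones; 19 semitones up from D#2 gives A#3.

A#3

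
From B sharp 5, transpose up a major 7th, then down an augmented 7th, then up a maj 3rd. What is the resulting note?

Up a major seventh from B#5: A##6 (11 semitones up).
A##6 down an augmented seventh → B5 (12 semitones).
B5 up a major third → D#6 (4 semitones).

D sharp 6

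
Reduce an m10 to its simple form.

Take out an octave (7 from the number): 10 − 7 = 3.
So a minor tenth is an octave plus a minor third. The quality is unchanged.

m3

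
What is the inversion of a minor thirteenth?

M3

First reduce the compound minor thirteenth to its simple form, a minor sixth.
Interval numbers invert to sum to nine: 6 + 3 = 9, so a sixth inverts to a third.
And minor becomes major under inversion, so we get a major third.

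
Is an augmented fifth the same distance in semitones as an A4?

No

An augmented fifth is 8 semitones but an augmented fourth is 6 semitones — different sizes.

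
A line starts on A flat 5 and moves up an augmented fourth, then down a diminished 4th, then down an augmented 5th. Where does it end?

Ab5 up an augmented fourth → D6 (6 semitones).
A diminished fourth down from D6 is A#5.
A#5 down an augmented fifth → D5 (8 semitones).

D 5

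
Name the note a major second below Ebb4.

Dbb4

Counting two letter names down from E lands on D.
A major second is 2 semitones; 2 semitones down from Ebb4 gives Dbb4.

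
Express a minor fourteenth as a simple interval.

m7

Subtracting seven from the interval number removes an octave: 14 − 7 = 7.
So a minor fourteenth is an octave plus a minor seventh. The quality is unchanged.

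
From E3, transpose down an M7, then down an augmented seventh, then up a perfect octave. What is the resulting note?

Down a major seventh from E3: F2 (11 semitones down).
F2 down an augmented seventh → Gbb1 (12 semitones).
A perfect octave up from Gbb1 is Gbb2.

Gbb2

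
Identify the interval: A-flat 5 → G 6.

A to G spans seven letter names (A-B-C-D-E-F-G), so the interval is some kind of seventh.
The major seventh spans 11 semitones, and Ab5 to G6 is exactly 11 semitones — so this is a major seventh.

M7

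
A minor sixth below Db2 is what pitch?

F1

Counting six letter names down from D lands on F.
A minor sixth is 8 semitones; 8 semitones down from Db2 gives F1.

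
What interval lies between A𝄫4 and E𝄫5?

perfect fifth

A to E spans five letter names (A-B-C-D-E) — that makes it a fifth of some quality.
Abb4 to Ebb5 is 7 semitones, matching the perfect fifth exactly, so the quality is perfect.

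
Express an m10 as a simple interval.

Each octave removed subtracts seven from the number: 10 − 7 = 3.
That makes a minor tenth a compound minor third — an octave plus a minor third.

minor third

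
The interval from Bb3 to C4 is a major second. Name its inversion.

minor 7th

Interval numbers invert to sum to nine: 2 + 7 = 9, so a second inverts to a seventh.
The quality also flips — major becomes minor — giving a minor seventh.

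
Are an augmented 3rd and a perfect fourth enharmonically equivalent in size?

Yes

An augmented third spans 5 semitones, and a perfect fourth also spans 5 semitones — they're enharmonic.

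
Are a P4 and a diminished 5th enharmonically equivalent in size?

A perfect fourth spans 5 semitones; a diminished fifth spans 6 semitones. They differ by 1.

No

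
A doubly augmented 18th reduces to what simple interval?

AA4

Subtracting seven from the interval number removes an octave: 18 − 14 = 4.
Quality carries through unchanged, so the simple form is a doubly augmented fourth.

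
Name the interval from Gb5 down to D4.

Descending from Gb5 to D4 is the same interval as ascending D4 to Gb5.
D to G spans four letter names (D-E-F-G), plus an octave — that makes it an eleventh of some quality.
D4 to Gb5 spans 16 semitones — one semitone narrower than the perfect eleventh (17) — giving a diminished eleventh.
(Equivalently, a compound diminished fourth: a diminished fourth plus an octave.)

d11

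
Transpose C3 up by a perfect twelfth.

Counting five letter names plus an octave up from C lands on G.
A perfect twelfth is 19 semitones; 19 semitones up from C3 gives G4.

G4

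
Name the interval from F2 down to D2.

Descending from F2 to D2 is the same interval as ascending D2 to F2.
D to F spans three letter names (D-E-F) — that makes it a third of some quality.
D2 to F2 is 3 semitones, a half step short of the major third (4), so this is minor.

minor 3rd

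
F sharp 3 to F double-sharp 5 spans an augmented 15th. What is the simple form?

Each octave removed subtracts seven from the number: 15 − 7 = 8.
So an augmented fifteenth is an octave plus an augmented octave. The quality is unchanged.

augmented 8th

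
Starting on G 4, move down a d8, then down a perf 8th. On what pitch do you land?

G sharp 2

G4 down a diminished octave → G#3 (11 semitones).
Down a perfect octave from G#3: G#2 (12 semitones down).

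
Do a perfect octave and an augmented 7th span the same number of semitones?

Both span 12 semitones: a perfect octave and an augmented seventh are the same chromatic distance.

Yes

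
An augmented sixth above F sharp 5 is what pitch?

Six letter names up from F: D.
An augmented sixth spans 10 semitones, so from F#5 the target pitch is D##6.

D double-sharp 6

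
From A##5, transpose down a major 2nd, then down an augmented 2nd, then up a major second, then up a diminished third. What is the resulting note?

Bb5

A##5 down a major second → G##5 (2 semitones).
An augmented second down from G##5 is F#5.
F#5 up a major second → G#5 (2 semitones).
G#5 up a diminished third → Bb5 (2 semitones).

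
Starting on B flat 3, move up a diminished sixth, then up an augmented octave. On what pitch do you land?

A diminished sixth up from Bb3 is Gbb4.
Up an augmented octave from Gbb4: Gb5 (13 semitones up).

G flat 5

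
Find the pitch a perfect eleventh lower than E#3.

B#1

The eleventh's letter: E down four letter names plus an octave → B.
A perfect eleventh spans 17 semitones, so from E#3 the target pitch is B#1.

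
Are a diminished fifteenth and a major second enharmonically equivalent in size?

A diminished fifteenth is 23 semitones but a major second is 2 semitones — different sizes.

No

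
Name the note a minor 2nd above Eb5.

Counting two letter names up from E lands on F.
Moving 1 semitone up from Eb5 (the size of a minor second) reaches Fb5.

Fb5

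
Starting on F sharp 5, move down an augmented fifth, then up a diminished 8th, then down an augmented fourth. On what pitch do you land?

F double-flat 5

An augmented fifth down from F#5 is Bb4.
A diminished octave up from Bb4 is Bbb5.
Bbb5 down an augmented fourth → Fbb5 (6 semitones).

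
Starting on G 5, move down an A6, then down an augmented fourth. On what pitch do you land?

F double-flat 4

G5 down an augmented sixth → Bbb4 (10 semitones).
Down an augmented fourth from Bbb4: Fbb4 (6 semitones down).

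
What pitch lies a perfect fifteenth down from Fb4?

A fifteenth keeps the letter name F, two octaves down from F.
A perfect fifteenth spans 24 semitones, so from Fb4 the target pitch is Fb2.

Fb2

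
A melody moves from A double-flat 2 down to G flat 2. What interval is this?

minor second

Descending from Abb2 to Gb2 is the same interval as ascending Gb2 to Abb2.
G to A spans two letter names (G-A): a second.
Gb2 to Abb2 is 1 semitone, a half step short of the major second (2), so this is minor.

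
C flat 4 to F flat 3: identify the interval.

Descending from Cb4 to Fb3 is the same interval as ascending Fb3 to Cb4.
F to C spans five letter names (F-G-A-B-C) — that makes it a fifth of some quality.
Fb3 to Cb4 is 7 semitones, matching the perfect fifth exactly, so the quality is perfect.

perfect fifth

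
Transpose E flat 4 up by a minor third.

The third takes the letter from E up to G.
A minor third is 3 semitones; 3 semitones up from Eb4 gives Gb4.

G flat 4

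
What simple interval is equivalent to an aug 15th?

augmented octave

Take out an octave (7 from the number): 15 − 7 = 8.
So an augmented fifteenth is an octave plus an augmented octave. The quality is unchanged.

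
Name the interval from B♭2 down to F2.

Descending from Bb2 to F2 is the same interval as ascending F2 to Bb2.
F to B spans four letter names (F-G-A-B) — that makes it a fourth of some quality.
The perfect fourth spans 5 semitones, and F2 to Bb2 is exactly 5 semitones — so this is a perfect fourth.

perfect 4th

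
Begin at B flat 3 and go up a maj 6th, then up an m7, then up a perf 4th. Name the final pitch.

B flat 5

Up a major sixth from Bb3: G4 (9 semitones up).
G4 up a minor seventh → F5 (10 semitones).
Up a perfect fourth from F5: Bb5 (5 semitones up).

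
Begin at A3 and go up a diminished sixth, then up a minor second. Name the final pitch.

A3 up a diminished sixth → Fb4 (7 semitones).
A minor second up from Fb4 is Gbb4.

Gbb4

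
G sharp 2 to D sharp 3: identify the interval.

perfect fifth

G to D spans five letter names (G-A-B-C-D): a fifth.
G#2 to D#3 is 7 semitones, matching the perfect fifth exactly, so the quality is perfect.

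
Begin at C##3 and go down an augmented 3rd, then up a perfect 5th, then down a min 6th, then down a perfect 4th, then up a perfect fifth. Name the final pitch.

Down an augmented third from C##3: A2 (5 semitones down).
Up a perfect fifth from A2: E3 (7 semitones up).
A minor sixth down from E3 is G#2.
A perfect fourth down from G#2 is D#2.
Up a perfect fifth from D#2: A#2 (7 semitones up).

A#2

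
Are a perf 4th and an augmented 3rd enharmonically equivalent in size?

A perfect fourth = 5 semitones = an augmented third; enharmonically equal.

Yes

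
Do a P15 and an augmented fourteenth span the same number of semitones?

Yes

A perfect fifteenth spans 24 semitones, and an augmented fourteenth also spans 24 semitones — they're enharmonic.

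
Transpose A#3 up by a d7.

Counting seven letter names up from A lands on G.
Moving 9 semitones up from A#3 (the size of a diminished seventh) reaches G4.

G4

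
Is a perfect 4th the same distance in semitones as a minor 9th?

No

A perfect fourth spans 5 semitones; a minor ninth spans 13 semitones. They differ by 8.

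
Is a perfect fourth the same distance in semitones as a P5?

No

A perfect fourth is 5 semitones but a perfect fifth is 7 semitones — different sizes.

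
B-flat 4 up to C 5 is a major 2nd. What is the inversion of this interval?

minor 7th

Inverted interval numbers add to nine, so a second pairs with a seventh (2 + 7 = 9).
Quality inverts too: major becomes minor. That makes the inversion a minor seventh.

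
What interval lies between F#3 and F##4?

augmented octave

F to F is the same letter name, plus an octave — that makes it an octave of some quality.
The perfect octave is 12 semitones; here we have 13, one semitone wider: augmented.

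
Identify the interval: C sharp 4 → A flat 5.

C to A spans six letter names (C-D-E-F-G-A), plus an octave, so the interval is some kind of thirteenth.
A major thirteenth would be 21 semitones; C#4 to Ab5 is 19, two semitones narrower, so the interval is diminished.
(Equivalently, a compound diminished sixth: a diminished sixth plus an octave.)

diminished 13th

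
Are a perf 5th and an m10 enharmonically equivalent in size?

A perfect fifth is 7 semitones but a minor tenth is 15 semitones — different sizes.

No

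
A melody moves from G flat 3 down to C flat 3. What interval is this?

Descending from Gb3 to Cb3 is the same interval as ascending Cb3 to Gb3.
C to G spans five letter names (C-D-E-F-G): a fifth.
The perfect fifth spans 7 semitones, and Cb3 to Gb3 is exactly 7 semitones — so this is a perfect fifth.

perfect fifth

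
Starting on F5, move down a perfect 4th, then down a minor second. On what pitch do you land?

F5 down a perfect fourth → C5 (5 semitones).
Down a minor second from C5: B4 (1 semitone down).

B4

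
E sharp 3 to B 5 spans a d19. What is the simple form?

Take out 2 octaves (14 from the number): 19 − 14 = 5.
So a diminished nineteenth is 2 octaves plus a diminished fifth. The quality is unchanged.

diminished 5th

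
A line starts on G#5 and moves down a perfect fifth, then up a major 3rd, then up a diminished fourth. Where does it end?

G#5 down a perfect fifth → C#5 (7 semitones).
A major third up from C#5 is E#5.
A diminished fourth up from E#5 is A5.

A5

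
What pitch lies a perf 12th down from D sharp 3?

G sharp 1

Counting five letter names plus an octave down from D lands on G.
A perfect twelfth spans 19 semitones, so from D#3 the target pitch is G#1.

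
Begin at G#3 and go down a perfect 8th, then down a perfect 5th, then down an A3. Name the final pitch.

Ab1

G#3 down a perfect octave → G#2 (12 semitones).
G#2 down a perfect fifth → C#2 (7 semitones).
An augmented third down from C#2 is Ab1.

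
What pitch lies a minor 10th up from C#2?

E3

The tenth's letter: C up three letter names plus an octave → E.
A minor tenth is 15 semitones; 15 semitones up from C#2 gives E3.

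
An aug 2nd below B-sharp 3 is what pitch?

The second takes the letter from B down to A.
Moving 3 semitones down from B#3 (the size of an augmented second) reaches A3.

A 3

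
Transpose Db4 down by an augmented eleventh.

Abb2

Four letters down from D (plus an octave) reaches A.
An augmented eleventh spans 18 semitones, so from Db4 the target pitch is Abb2.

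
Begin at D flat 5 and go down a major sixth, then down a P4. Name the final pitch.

Db5 down a major sixth → Fb4 (9 semitones).
A perfect fourth down from Fb4 is Cb4.

C flat 4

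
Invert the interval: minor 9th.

First reduce the compound minor ninth to its simple form, a minor second.
Inverted interval numbers add to nine, so a second pairs with a seventh (2 + 7 = 9).
The quality also flips — minor becomes major — giving a major seventh.

major 7th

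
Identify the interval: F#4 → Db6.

diminished thirteenth

F to D spans six letter names (F-G-A-B-C-D), plus an octave — that makes it a thirteenth of some quality.
F#4 to Db6 spans 19 semitones — two semitones narrower than the major thirteenth (21) — giving a diminished thirteenth.
(Equivalently, a compound diminished sixth: a diminished sixth plus an octave.)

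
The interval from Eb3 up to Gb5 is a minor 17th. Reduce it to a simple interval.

Subtracting seven from the interval number removes an octave: 17 − 14 = 3.
So a minor seventeenth is 2 octaves plus a minor third. The quality is unchanged.

minor third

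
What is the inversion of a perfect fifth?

perfect fourth

The rule of nine gives the new number: 9 − 5 = 4, so a fifth becomes a fourth.
Quality inverts too: perfect stays perfect. That makes the inversion a perfect fourth.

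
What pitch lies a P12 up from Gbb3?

The twelfth's letter: G up five letter names plus an octave → D.
Moving 19 semitones up from Gbb3 (the size of a perfect twelfth) reaches Dbb5.

Dbb5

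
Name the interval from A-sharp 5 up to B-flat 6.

A to B spans two letter names (A-B), plus an octave: a ninth.
A#5 to Bb6 spans 12 semitones — two semitones narrower than the major ninth (14) — giving a diminished ninth.

diminished ninth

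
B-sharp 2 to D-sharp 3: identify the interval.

m3

B to D spans three letter names (B-C-D) — that makes it a third of some quality.
At 3 semitones, B#2→D#3 falls one short of a major third: minor.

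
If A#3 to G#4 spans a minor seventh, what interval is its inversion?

Interval numbers invert to sum to nine: 7 + 2 = 9, so a seventh inverts to a second.
And minor becomes major under inversion, so we get a major second.

major 2nd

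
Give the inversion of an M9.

minor 7th

First reduce the compound major ninth to its simple form, a major second.
Inverted interval numbers add to nine, so a second pairs with a seventh (2 + 7 = 9).
Quality inverts too: major becomes minor. That makes the inversion a minor seventh.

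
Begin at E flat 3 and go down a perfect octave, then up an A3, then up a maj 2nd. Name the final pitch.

Down a perfect octave from Eb3: Eb2 (12 semitones down).
Up an augmented third from Eb2: G#2 (5 semitones up).
Up a major second from G#2: A#2 (2 semitones up).

A sharp 2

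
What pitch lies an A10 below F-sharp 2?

The tenth's letter: F down three letter names plus an octave → D.
Moving 17 semitones down from F#2 (the size of an augmented tenth) reaches Db1.

D-flat 1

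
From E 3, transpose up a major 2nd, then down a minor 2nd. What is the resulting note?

A major second up from E3 is F#3.
F#3 down a minor second → E#3 (1 semitone).

E sharp 3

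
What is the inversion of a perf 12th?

First reduce the compound perfect twelfth to its simple form, a perfect fifth.
The rule of nine gives the new number: 9 − 5 = 4, so a fifth becomes a fourth.
And perfect stays perfect under inversion, so we get a perfect fourth.

P4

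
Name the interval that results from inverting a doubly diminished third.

The rule of nine gives the new number: 9 − 3 = 6, so a third becomes a sixth.
Quality inverts too: doubly diminished becomes doubly augmented. That makes the inversion a doubly augmented sixth.

AA6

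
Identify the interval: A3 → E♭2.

Descending from A3 to Eb2 is the same interval as ascending Eb2 to A3.
E to A spans four letter names (E-F-G-A), plus an octave — that makes it an eleventh of some quality.
Eb2 to A3 spans 18 semitones — one semitone wider than the perfect eleventh (17) — giving an augmented eleventh.
(Equivalently, a compound augmented fourth: an augmented fourth plus an octave.)

augmented 11th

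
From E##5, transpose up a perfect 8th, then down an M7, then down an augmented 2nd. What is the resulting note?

E5

A perfect octave up from E##5 is E##6.
A major seventh down from E##6 is F##5.
F##5 down an augmented second → E5 (3 semitones).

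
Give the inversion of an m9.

First reduce the compound minor ninth to its simple form, a minor second.
Interval numbers invert to sum to nine: 2 + 7 = 9, so a second inverts to a seventh.
And minor becomes major under inversion, so we get a major seventh.

M7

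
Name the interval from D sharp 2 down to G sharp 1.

Descending from D#2 to G#1 is the same interval as ascending G#1 to D#2.
G to D spans five letter names (G-A-B-C-D), so the interval is some kind of fifth.
The perfect fifth spans 7 semitones, and G#1 to D#2 is exactly 7 semitones — so this is a perfect fifth.

perfect fifth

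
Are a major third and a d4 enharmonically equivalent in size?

A major third = 4 semitones = a diminished fourth; enharmonically equal.

Yes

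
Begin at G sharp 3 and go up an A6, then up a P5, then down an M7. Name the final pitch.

An augmented sixth up from G#3 is E##4.
Up a perfect fifth from E##4: B##4 (7 semitones up).
B##4 down a major seventh → C##4 (11 semitones).

C double-sharp 4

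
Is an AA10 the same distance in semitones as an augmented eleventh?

Yes

A doubly augmented tenth spans 18 semitones, and an augmented eleventh also spans 18 semitones — they're enharmonic.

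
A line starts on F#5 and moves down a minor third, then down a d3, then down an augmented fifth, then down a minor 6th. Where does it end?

G##3

Down a minor third from F#5: D#5 (3 semitones down).
A diminished third down from D#5 is B##4.
B##4 down an augmented fifth → E#4 (8 semitones).
E#4 down a minor sixth → G##3 (8 semitones).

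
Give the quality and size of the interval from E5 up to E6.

E to E is the same letter name, plus an octave, so the interval is some kind of octave.
E5 to E6 is 12 semitones, matching the perfect octave exactly, so the quality is perfect.

perfect octave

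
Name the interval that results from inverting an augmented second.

Inverted interval numbers add to nine, so a second pairs with a seventh (2 + 7 = 9).
Quality inverts too: augmented becomes diminished. That makes the inversion a diminished seventh.

d7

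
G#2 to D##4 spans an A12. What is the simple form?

augmented fifth

Subtracting seven from the interval number removes an octave: 12 − 7 = 5.
Quality carries through unchanged, so the simple form is an augmented fifth.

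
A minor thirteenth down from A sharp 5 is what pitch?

The thirteenth's letter: A down six letter names plus an octave → C.
Moving 20 semitones down from A#5 (the size of a minor thirteenth) reaches C##4.

C double-sharp 4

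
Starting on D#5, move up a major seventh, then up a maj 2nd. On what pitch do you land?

Up a major seventh from D#5: C##6 (11 semitones up).
A major second up from C##6 is D##6.

D##6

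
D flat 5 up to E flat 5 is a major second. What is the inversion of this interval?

minor 7th

Interval numbers invert to sum to nine: 2 + 7 = 9, so a second inverts to a seventh.
Quality inverts too: major becomes minor. That makes the inversion a minor seventh.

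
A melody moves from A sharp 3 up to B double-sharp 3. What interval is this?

A to B spans two letter names (A-B), so the interval is some kind of second.
A#3 to B##3 spans 3 semitones — one semitone wider than the major second (2) — giving an augmented second.

augmented second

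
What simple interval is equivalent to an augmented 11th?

A4

Each octave removed subtracts seven from the number: 11 − 7 = 4.
That makes an augmented eleventh a compound augmented fourth — an octave plus an augmented fourth.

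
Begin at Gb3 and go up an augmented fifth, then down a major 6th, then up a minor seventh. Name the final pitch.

An augmented fifth up from Gb3 is D4.
Down a major sixth from D4: F3 (9 semitones down).
A minor seventh up from F3 is Eb4.

Eb4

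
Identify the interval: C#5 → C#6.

P8

C to C is the same letter name, plus an octave, so the interval is some kind of octave.
C#5 to C#6 is 12 semitones, matching the perfect octave exactly, so the quality is perfect.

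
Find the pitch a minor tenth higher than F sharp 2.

A 3

Counting three letter names plus an octave up from F lands on A.
A minor tenth spans 15 semitones, so from F#2 the target pitch is A3.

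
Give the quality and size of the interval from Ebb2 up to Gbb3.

E to G spans three letter names (E-F-G), plus an octave, so the interval is some kind of tenth.
Ebb2 to Gbb3 is 15 semitones, a half step short of the major tenth (16), so this is minor.
(Equivalently, a compound minor third: a minor third plus an octave.)

minor 10th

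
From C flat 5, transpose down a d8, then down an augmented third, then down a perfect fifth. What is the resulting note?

D double-flat 3

A diminished octave down from Cb5 is C4.
An augmented third down from C4 is Abb3.
Down a perfect fifth from Abb3: Dbb3 (7 semitones down).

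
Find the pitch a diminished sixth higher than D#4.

Counting six letter names up from D lands on B.
Moving 7 semitones up from D#4 (the size of a diminished sixth) reaches Bb4.

Bb4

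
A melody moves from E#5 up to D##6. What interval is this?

major seventh

E to D spans seven letter names (E-F-G-A-B-C-D) — that makes it a seventh of some quality.
Counting semitones, E#5→D##6 is 11, which is the major seventh.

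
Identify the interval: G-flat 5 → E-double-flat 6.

G to E spans six letter names (G-A-B-C-D-E) — that makes it a sixth of some quality.
At 8 semitones, Gb5→Ebb6 falls one short of a major sixth: minor.

minor 6th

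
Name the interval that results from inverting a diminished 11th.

augmented 5th

First reduce the compound diminished eleventh to its simple form, a diminished fourth.
The rule of nine gives the new number: 9 − 4 = 5, so a fourth becomes a fifth.
Quality inverts too: diminished becomes augmented. That makes the inversion an augmented fifth.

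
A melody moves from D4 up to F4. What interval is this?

D to F spans three letter names (D-E-F): a third.
D4 to F4 is 3 semitones, a half step short of the major third (4), so this is minor.

minor third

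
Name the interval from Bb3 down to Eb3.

perfect 5th

Descending from Bb3 to Eb3 is the same interval as ascending Eb3 to Bb3.
E to B spans five letter names (E-F-G-A-B): a fifth.
Counting semitones, Eb3→Bb3 is 7, which is the perfect fifth.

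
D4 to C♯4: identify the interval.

Descending from D4 to C#4 is the same interval as ascending C#4 to D4.
C to D spans two letter names (C-D) — that makes it a second of some quality.
C#4 to D4 is 1 semitone, a half step short of the major second (2), so this is minor.

minor second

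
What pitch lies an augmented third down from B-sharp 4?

The third takes the letter from B down to G.
Moving 5 semitones down from B#4 (the size of an augmented third) reaches G4.

G 4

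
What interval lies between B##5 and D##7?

B to D spans three letter names (B-C-D), plus an octave: a tenth.
B##5 to D##7 is 15 semitones, a half step short of the major tenth (16), so this is minor.
(Equivalently, a compound minor third: a minor third plus an octave.)

minor tenth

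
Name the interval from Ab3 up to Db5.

A to D spans four letter names (A-B-C-D), plus an octave, so the interval is some kind of eleventh.
Ab3 to Db5 is 17 semitones, matching the perfect eleventh exactly, so the quality is perfect.
(Equivalently, a compound perfect fourth: a perfect fourth plus an octave.)

P11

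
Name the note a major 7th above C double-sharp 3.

B double-sharp 3

The seventh takes the letter from C up to B.
A major seventh is 11 semitones; 11 semitones up from C##3 gives B##3.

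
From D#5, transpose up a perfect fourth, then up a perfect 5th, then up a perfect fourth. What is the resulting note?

Up a perfect fourth from D#5: G#5 (5 semitones up).
Up a perfect fifth from G#5: D#6 (7 semitones up).
A perfect fourth up from D#6 is G#6.

G#6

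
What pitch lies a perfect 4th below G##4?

D##4

Four letter names down from G: D.
A perfect fourth spans 5 semitones, so from G##4 the target pitch is D##4.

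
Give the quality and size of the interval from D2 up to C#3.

major seventh

D to C spans seven letter names (D-E-F-G-A-B-C): a seventh.
Counting semitones, D2→C#3 is 11, which is the major seventh.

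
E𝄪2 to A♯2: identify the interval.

diminished fourth

E to A spans four letter names (E-F-G-A): a fourth.
The perfect fourth is 5 semitones; here we have 4, one semitone narrower: diminished.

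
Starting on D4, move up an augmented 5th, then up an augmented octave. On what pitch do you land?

A##5

An augmented fifth up from D4 is A#4.
A#4 up an augmented octave → A##5 (13 semitones).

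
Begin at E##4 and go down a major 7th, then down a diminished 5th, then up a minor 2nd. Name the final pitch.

A major seventh down from E##4 is F##3.
Down a diminished fifth from F##3: B##2 (6 semitones down).
Up a minor second from B##2: C##3 (1 semitone up).

C##3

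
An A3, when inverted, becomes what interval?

diminished sixth

The rule of nine gives the new number: 9 − 3 = 6, so a third becomes a sixth.
Quality inverts too: augmented becomes diminished. That makes the inversion a diminished sixth.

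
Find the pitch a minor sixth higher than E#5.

C#6

Six letter names up from E: C.
A minor sixth spans 8 semitones, so from E#5 the target pitch is C#6.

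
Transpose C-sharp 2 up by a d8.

For an octave the letter name doesn't change: still C, an octave up.
A diminished octave is 11 semitones; 11 semitones up from C#2 gives C3.

C 3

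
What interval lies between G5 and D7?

G to D spans five letter names (G-A-B-C-D), plus an octave, so the interval is some kind of twelfth.
G5 to D7 is 19 semitones, matching the perfect twelfth exactly, so the quality is perfect.
(Equivalently, a compound perfect fifth: a perfect fifth plus an octave.)

perfect 12th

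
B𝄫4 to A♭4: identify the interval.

minor 2nd

Descending from Bbb4 to Ab4 is the same interval as ascending Ab4 to Bbb4.
A to B spans two letter names (A-B), so the interval is some kind of second.
Ab4 to Bbb4 is 1 semitone, a half step short of the major second (2), so this is minor.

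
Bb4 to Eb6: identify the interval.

perfect 11th

B to E spans four letter names (B-C-D-E), plus an octave, so the interval is some kind of eleventh.
Bb4 to Eb6 is 17 semitones, matching the perfect eleventh exactly, so the quality is perfect.
(Equivalently, a compound perfect fourth: a perfect fourth plus an octave.)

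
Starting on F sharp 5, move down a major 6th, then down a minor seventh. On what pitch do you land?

Down a major sixth from F#5: A4 (9 semitones down).
A minor seventh down from A4 is B3.

B 3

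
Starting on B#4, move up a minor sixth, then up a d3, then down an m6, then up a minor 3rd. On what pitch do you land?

A minor sixth up from B#4 is G#5.
A diminished third up from G#5 is Bb5.
Bb5 down a minor sixth → D5 (8 semitones).
Up a minor third from D5: F5 (3 semitones up).

F5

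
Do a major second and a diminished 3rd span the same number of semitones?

A major second = 2 semitones = a diminished third; enharmonically equal.

Yes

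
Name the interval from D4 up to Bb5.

D to B spans six letter names (D-E-F-G-A-B), plus an octave — that makes it a thirteenth of some quality.
D4 to Bb5 is 20 semitones, a half step short of the major thirteenth (21), so this is minor.
(Equivalently, a compound minor sixth: a minor sixth plus an octave.)

m13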